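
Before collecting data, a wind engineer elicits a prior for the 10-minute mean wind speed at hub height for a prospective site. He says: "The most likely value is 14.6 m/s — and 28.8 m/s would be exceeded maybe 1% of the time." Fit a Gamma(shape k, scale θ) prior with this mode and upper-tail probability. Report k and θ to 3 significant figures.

k ≈ 11.7, θ ≈ 1.37

Gamma(k,θ) with k>1 has mode (k−1)θ, so θ = 14.6/(k−1).
Need P(X < 28.8) = 0.99 with θ tied to k this way. Start at k = 2, θ = 14.6: P(X<28.8) ≈ 0.587.
Too low — raise k to concentrate. Iterating converges to k ≈ 11.7.
Then θ = 14.6/(11.7−1) ≈ 1.37.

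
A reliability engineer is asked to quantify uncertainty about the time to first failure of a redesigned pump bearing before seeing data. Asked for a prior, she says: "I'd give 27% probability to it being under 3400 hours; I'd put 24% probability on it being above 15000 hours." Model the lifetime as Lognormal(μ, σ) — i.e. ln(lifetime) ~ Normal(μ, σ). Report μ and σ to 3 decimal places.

If T ~ Lognormal(μ,σ) then ln T ~ Normal(μ,σ), so the p-quantile of ln T is μ + z_p·σ.
ln(3400) = 8.132 and ln(15000) = 9.616; z_{0.27} = -0.6128, z_{0.76} = 0.7063.
σ = (9.616 − 8.132)/(0.7063 − (-0.6128)) = 1.125.
μ = 8.132 − (-0.6128)·1.125 = 8.821.

μ ≈ 8.821, σ ≈ 1.125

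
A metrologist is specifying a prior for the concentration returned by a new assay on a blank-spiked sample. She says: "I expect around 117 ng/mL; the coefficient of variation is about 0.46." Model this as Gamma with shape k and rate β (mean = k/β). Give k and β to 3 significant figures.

k ≈ 4.73, β ≈ 0.0404

For Gamma(k, rate β): mean = k/β, variance = k/β², so CV = 1/√k.
CV = 0.46, hence k = 1/CV² = 4.73.
Then β = k/mean = 4.73/117 = 0.0404.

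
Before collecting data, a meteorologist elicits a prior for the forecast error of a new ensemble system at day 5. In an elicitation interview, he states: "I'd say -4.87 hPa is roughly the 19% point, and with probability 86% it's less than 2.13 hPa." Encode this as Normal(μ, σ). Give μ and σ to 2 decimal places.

For Normal(μ,σ), the p-quantile is μ + z_p·σ. Here z_{0.19} = -0.8779, z_{0.86} = 1.08.
So -4.87 = μ − 0.8779σ and 2.13 = μ + 1.08σ.
Subtracting: σ = (2.13 − -4.87)/(1.08 − (-0.8779)) = 3.57.
Then μ = -4.87 − (-0.8779)·3.57 = -1.73.

μ = -1.73, σ = 3.57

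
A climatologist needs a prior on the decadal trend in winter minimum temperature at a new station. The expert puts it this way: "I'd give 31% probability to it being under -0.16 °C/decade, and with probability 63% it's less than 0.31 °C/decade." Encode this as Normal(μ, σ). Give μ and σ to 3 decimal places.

μ = 0.122, σ = 0.568

For Normal(μ,σ), the p-quantile is μ + z_p·σ. Here z_{0.31} = -0.4959, z_{0.63} = 0.3319.
So -0.16 = μ − 0.4959σ and 0.31 = μ + 0.3319σ.
Subtracting: σ = (0.31 − -0.16)/(0.3319 − (-0.4959)) = 0.568.
Then μ = -0.16 − (-0.4959)·0.568 = 0.122.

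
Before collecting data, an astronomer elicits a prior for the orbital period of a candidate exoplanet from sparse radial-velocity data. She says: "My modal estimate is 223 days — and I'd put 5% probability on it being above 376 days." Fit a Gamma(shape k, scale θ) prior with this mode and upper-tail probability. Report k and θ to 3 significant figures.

k ≈ 11.2, θ ≈ 21.8

Gamma(k,θ) with k>1 has mode (k−1)θ, so θ = 223/(k−1).
Need P(X < 376) = 0.95 with θ tied to k this way. Start at k = 2, θ = 223: P(X<376) ≈ 0.502.
Too low — raise k to concentrate. Iterating converges to k ≈ 11.2.
Then θ = 223/(11.2−1) ≈ 21.8.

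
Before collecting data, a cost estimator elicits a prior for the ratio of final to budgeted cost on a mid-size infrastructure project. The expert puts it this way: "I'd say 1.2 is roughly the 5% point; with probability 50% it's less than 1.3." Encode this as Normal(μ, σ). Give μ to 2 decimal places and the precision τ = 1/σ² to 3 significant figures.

μ = 1.30, τ = 271

The p-quantile of Normal(μ,σ) is μ + z_p·σ, with z_{0.05} = -1.645 and z_{0.5} = 0.
Eliminate σ: μ = (z₂·x₁ − z₁·x₂)/(z₂ − z₁) = (0·1.2 − (-1.645)·1.3)/1.645 = 1.30.
Then σ = (x₂ − x₁)/(z₂ − z₁) = (1.3 − 1.2)/1.645 = 0.06.
Precision τ = 1/σ² = 1/0.0608² = 271.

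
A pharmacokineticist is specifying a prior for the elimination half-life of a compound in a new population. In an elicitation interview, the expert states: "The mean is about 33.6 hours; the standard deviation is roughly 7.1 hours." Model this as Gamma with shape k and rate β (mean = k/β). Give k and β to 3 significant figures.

For Gamma(k, rate β): mean = k/β, variance = k/β², so CV = 1/√k.
CV = SD/mean = 7.1/33.6 = 0.2113, hence k = 1/CV² = 22.4.
Then β = k/mean = 22.4/33.6 = 0.667.

k ≈ 22.4, β ≈ 0.667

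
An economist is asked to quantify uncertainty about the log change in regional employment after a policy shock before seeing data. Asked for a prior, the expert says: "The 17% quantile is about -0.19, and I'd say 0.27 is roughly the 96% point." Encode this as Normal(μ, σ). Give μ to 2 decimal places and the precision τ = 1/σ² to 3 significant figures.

For Normal(μ,σ), the p-quantile is μ + z_p·σ. Here z_{0.17} = -0.9542, z_{0.96} = 1.751.
So -0.19 = μ − 0.9542σ and 0.27 = μ + 1.751σ.
Subtracting: σ = (0.27 − -0.19)/(1.751 − (-0.9542)) = 0.17.
Then μ = -0.19 − (-0.9542)·0.17 = -0.03.
Precision τ = 1/σ² = 1/0.1701² = 34.6.

μ = -0.03, τ = 34.6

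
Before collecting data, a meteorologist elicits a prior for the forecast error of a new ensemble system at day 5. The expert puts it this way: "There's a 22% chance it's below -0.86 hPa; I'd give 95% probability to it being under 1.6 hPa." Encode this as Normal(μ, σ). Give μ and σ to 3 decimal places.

For Normal(μ,σ), the p-quantile is μ + z_p·σ. Here z_{0.22} = -0.7722, z_{0.95} = 1.645.
So -0.86 = μ − 0.7722σ and 1.6 = μ + 1.645σ.
Subtracting: σ = (1.6 − -0.86)/(1.645 − (-0.7722)) = 1.018.
Then μ = -0.86 − (-0.7722)·1.018 = -0.074.

μ = -0.074, σ = 1.018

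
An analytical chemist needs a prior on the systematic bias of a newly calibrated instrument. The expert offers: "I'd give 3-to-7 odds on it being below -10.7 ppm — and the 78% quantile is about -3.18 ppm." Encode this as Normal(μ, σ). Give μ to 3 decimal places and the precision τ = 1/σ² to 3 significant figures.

The p-quantile of Normal(μ,σ) is μ + z_p·σ, with z_{0.3} = -0.5244 and z_{0.78} = 0.7722.
Eliminate σ: μ = (z₂·x₁ − z₁·x₂)/(z₂ − z₁) = (0.7722·-10.7 − (-0.5244)·-3.18)/1.297 = -7.659.
Then σ = (x₂ − x₁)/(z₂ − z₁) = (-3.18 − -10.7)/1.297 = 5.800.
Precision τ = 1/σ² = 1/5.8² = 0.0297.

μ = -7.659, τ = 0.0297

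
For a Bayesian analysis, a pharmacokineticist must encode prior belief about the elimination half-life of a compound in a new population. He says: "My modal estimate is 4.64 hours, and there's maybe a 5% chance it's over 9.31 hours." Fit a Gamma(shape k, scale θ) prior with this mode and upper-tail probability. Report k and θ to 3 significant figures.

Gamma(k,θ) with k>1 has mode (k−1)θ, so θ = 4.64/(k−1).
Need P(X < 9.31) = 0.95 with θ tied to k this way. Start at k = 2, θ = 4.64: P(X<9.31) ≈ 0.596.
Too low — raise k to concentrate. Iterating converges to k ≈ 6.71.
Then θ = 4.64/(6.71−1) ≈ 0.812.

k ≈ 6.71, θ ≈ 0.812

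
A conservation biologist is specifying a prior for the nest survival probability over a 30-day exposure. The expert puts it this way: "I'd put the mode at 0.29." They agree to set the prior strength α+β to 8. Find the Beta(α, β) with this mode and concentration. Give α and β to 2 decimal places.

For α,β > 1 the Beta mode is (α−1)/(α+β−2). With α+β = 8, the mode is (α−1)/6.
Set (α−1)/6 = 0.29 → α = 1 + 0.29·6 = 2.74.
β = 8 − α = 5.26.

α = 2.74, β = 5.26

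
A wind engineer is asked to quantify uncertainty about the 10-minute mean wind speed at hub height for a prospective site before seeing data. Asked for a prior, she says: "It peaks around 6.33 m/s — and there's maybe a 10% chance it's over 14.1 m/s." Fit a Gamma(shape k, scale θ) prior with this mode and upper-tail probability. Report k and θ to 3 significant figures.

k ≈ 4, θ ≈ 2.11

Gamma(k,θ) with k>1 has mode (k−1)θ, so θ = 6.33/(k−1).
Need P(X < 14.1) = 0.9 with θ tied to k this way. Start at k = 2, θ = 6.33: P(X<14.1) ≈ 0.652.
Too low — raise k to concentrate. Iterating converges to k ≈ 4.
Then θ = 6.33/(4−1) ≈ 2.11.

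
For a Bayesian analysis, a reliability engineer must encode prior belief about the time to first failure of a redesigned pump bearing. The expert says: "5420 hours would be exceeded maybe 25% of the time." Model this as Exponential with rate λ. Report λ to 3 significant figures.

P(T > 5420.0) = e^(−λ·5420.0) = 0.25, so λ = −ln(0.25)/5420.0 = 0.000256.

λ ≈ 0.000256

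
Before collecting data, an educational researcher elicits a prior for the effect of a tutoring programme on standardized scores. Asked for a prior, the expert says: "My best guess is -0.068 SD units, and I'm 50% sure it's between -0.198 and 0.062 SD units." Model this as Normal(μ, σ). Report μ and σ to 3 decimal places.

A symmetric 50% interval runs μ ± z·σ with z = 0.6745.
Half-width = 0.13, so σ = 0.13/0.6745 = 0.193.
μ is the stated best guess, -0.068.

μ = -0.068, σ = 0.193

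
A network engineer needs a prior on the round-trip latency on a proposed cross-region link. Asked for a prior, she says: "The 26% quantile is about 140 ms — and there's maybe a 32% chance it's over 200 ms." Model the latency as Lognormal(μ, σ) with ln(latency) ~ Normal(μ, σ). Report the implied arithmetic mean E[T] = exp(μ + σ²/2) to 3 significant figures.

If T ~ Lognormal(μ,σ) then ln T ~ Normal(μ,σ), so the p-quantile of ln T is μ + z_p·σ.
ln(140) = 4.942 and ln(200) = 5.298; z_{0.26} = -0.6433, z_{0.68} = 0.4677.
σ = (5.298 − 4.942)/(0.4677 − (-0.6433)) = 0.321.
μ = 4.942 − (-0.6433)·0.321 = 5.148.
E[T] = exp(μ + σ²/2) = exp(5.148 + 0.0515) = 181 ms.

E[T] ≈ 181 ms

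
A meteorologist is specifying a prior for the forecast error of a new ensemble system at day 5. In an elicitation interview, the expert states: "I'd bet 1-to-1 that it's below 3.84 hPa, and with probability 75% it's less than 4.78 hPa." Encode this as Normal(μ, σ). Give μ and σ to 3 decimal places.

μ = 3.840, σ = 1.394

For Normal(μ,σ), the p-quantile is μ + z_p·σ. Here z_{0.5} = 0, z_{0.75} = 0.6745.
So 3.84 = μ + 0σ and 4.78 = μ + 0.6745σ.
Subtracting: σ = (4.78 − 3.84)/(0.6745 − (0)) = 1.394.
Then μ = 3.84 − (0)·1.394 = 3.840.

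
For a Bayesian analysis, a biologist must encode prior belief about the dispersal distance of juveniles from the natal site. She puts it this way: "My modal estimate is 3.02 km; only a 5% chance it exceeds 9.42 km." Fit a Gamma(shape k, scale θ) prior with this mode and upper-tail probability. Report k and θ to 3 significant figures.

k ≈ 3.04, θ ≈ 1.48

Gamma(k,θ) with k>1 has mode (k−1)θ, so θ = 3.02/(k−1).
Need P(X < 9.42) = 0.95 with θ tied to k this way. Start at k = 2, θ = 3.02: P(X<9.42) ≈ 0.818.
Too low — raise k to concentrate. Iterating converges to k ≈ 3.04.
Then θ = 3.02/(3.04−1) ≈ 1.48.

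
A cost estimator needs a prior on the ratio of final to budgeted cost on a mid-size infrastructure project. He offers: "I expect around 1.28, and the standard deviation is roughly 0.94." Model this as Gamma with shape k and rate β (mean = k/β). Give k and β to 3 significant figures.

For Gamma(k, rate β): mean = k/β, variance = k/β², so CV = 1/√k.
CV = SD/mean = 0.94/1.28 = 0.7344, hence k = 1/CV² = 1.85.
Then β = k/mean = 1.85/1.28 = 1.45.

k ≈ 1.85, β ≈ 1.45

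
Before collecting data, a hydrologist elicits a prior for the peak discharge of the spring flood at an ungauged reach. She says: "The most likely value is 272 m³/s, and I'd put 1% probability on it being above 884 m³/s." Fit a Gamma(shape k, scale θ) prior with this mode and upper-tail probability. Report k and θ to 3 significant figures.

Gamma(k,θ) with k>1 has mode (k−1)θ, so θ = 272/(k−1).
Need P(X < 884) = 0.99 with θ tied to k this way. Start at k = 2, θ = 272: P(X<884) ≈ 0.835.
Too low — raise k to concentrate. Iterating converges to k ≈ 4.18.
Then θ = 272/(4.18−1) ≈ 85.6.

k ≈ 4.18, θ ≈ 85.6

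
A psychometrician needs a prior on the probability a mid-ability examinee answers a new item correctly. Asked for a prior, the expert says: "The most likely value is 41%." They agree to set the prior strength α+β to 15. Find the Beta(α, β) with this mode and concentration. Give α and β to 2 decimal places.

For α,β > 1 the Beta mode is (α−1)/(α+β−2). With α+β = 15, the mode is (α−1)/13.
Set (α−1)/13 = 0.41 → α = 1 + 0.41·13 = 6.33.
β = 15 − α = 8.67.

α = 6.33, β = 8.67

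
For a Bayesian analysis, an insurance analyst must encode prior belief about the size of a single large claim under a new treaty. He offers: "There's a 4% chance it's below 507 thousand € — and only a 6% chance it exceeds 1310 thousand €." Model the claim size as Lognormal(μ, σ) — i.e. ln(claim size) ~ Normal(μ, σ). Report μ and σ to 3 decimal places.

μ ≈ 6.731, σ ≈ 0.287

If T ~ Lognormal(μ,σ) then ln T ~ Normal(μ,σ), so the p-quantile of ln T is μ + z_p·σ.
ln(507) = 6.229 and ln(1310) = 7.178; z_{0.04} = -1.751, z_{0.94} = 1.555.
σ = (7.178 − 6.229)/(1.555 − (-1.751)) = 0.287.
μ = 6.229 − (-1.751)·0.287 = 6.731.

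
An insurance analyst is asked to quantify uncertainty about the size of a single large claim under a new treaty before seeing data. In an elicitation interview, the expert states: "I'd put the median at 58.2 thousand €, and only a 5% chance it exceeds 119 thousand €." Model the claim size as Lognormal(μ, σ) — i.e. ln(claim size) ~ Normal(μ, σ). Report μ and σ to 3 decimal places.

If T ~ Lognormal(μ,σ) then ln T ~ Normal(μ,σ), so the p-quantile of ln T is μ + z_p·σ.
ln(58.2) = 4.064 and ln(119) = 4.779; z_{0.5} = 0, z_{0.95} = 1.645.
σ = (4.779 − 4.064)/(1.645 − (0)) = 0.435.
μ = 4.064 − (0)·0.435 = 4.064.

μ ≈ 4.064, σ ≈ 0.435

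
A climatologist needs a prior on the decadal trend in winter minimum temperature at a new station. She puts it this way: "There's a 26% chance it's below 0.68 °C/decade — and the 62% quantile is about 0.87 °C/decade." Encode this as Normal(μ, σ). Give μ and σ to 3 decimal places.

μ = 0.809, σ = 0.200

For Normal(μ,σ), the p-quantile is μ + z_p·σ. Here z_{0.26} = -0.6433, z_{0.62} = 0.3055.
So 0.68 = μ − 0.6433σ and 0.87 = μ + 0.3055σ.
Subtracting: σ = (0.87 − 0.68)/(0.3055 − (-0.6433)) = 0.200.
Then μ = 0.68 − (-0.6433)·0.200 = 0.809.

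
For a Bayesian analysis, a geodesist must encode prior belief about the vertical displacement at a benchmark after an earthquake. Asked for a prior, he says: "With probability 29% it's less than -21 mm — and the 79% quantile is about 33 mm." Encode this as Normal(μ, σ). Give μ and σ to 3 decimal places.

μ = 0.976, σ = 39.712

For Normal(μ,σ), the p-quantile is μ + z_p·σ. Here z_{0.29} = -0.5534, z_{0.79} = 0.8064.
So -21 = μ − 0.5534σ and 33 = μ + 0.8064σ.
Subtracting: σ = (33 − -21)/(0.8064 − (-0.5534)) = 39.712.
Then μ = -21 − (-0.5534)·39.712 = 0.976.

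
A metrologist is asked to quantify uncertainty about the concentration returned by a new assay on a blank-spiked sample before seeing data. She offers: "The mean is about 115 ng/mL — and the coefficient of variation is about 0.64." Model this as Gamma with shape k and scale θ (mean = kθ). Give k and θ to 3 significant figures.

k ≈ 2.44, θ ≈ 47.1

For Gamma(k, scale θ): mean = kθ, variance = kθ², so CV = 1/√k.
CV = 0.64, hence k = 1/CV² = 2.44.
Then θ = mean/k = 115/2.44 = 47.1.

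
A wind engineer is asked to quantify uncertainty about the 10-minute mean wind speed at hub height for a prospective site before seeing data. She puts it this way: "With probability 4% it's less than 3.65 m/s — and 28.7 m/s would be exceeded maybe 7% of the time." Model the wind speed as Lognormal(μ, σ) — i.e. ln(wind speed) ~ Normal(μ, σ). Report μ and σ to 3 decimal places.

μ ≈ 2.414, σ ≈ 0.639

If T ~ Lognormal(μ,σ) then ln T ~ Normal(μ,σ), so the p-quantile of ln T is μ + z_p·σ.
ln(3.65) = 1.295 and ln(28.7) = 3.357; z_{0.04} = -1.751, z_{0.93} = 1.476.
σ = (3.357 − 1.295)/(1.476 − (-1.751)) = 0.639.
μ = 1.295 − (-1.751)·0.639 = 2.414.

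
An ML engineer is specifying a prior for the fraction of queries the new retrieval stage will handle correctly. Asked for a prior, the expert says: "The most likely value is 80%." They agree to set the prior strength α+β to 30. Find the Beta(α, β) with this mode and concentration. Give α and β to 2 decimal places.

α = 23.40, β = 6.60

For α,β > 1 the Beta mode is (α−1)/(α+β−2). With α+β = 30, the mode is (α−1)/28.
Set (α−1)/28 = 0.8 → α = 1 + 0.8·28 = 23.40.
β = 30 − α = 6.60.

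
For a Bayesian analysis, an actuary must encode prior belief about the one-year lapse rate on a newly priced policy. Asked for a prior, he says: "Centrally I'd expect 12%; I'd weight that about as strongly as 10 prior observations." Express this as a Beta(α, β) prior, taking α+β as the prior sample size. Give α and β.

Under the effective-sample-size interpretation, Beta(α, β) has prior mean α/(α+β) and prior sample size α+β.
So α+β = 10 and α/(α+β) = 0.12, giving α = 0.12·10 = 1.2 and β = 10 − 1.2 = 8.8.

α = 1.2, β = 8.8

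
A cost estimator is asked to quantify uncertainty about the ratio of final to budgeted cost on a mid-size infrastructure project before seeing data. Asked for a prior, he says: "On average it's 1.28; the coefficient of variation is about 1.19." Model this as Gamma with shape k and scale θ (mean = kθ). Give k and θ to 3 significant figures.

k ≈ 0.706, θ ≈ 1.81

For Gamma(k, scale θ): mean = kθ, variance = kθ², so CV = 1/√k.
CV = 1.19, hence k = 1/CV² = 0.706.
Then θ = mean/k = 1.28/0.706 = 1.81.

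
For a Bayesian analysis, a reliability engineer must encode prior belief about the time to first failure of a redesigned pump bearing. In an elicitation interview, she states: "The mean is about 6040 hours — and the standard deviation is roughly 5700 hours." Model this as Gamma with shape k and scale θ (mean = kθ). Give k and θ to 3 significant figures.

For Gamma(k, scale θ): mean = kθ, variance = kθ², so CV = 1/√k.
CV = SD/mean = 5700/6040 = 0.9437, hence k = 1/CV² = 1.12.
Then θ = mean/k = 6040/1.12 = 5380.

k ≈ 1.12, θ ≈ 5380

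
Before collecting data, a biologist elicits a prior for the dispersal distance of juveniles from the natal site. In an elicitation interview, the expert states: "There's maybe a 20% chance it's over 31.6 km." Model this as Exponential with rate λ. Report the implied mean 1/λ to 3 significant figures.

mean ≈ 19.6 km

P(T > 31.6) = e^(−λ·31.6) = 0.2, so λ = −ln(0.2)/31.6 = 0.0509.
Mean = 1/λ = 19.6 km.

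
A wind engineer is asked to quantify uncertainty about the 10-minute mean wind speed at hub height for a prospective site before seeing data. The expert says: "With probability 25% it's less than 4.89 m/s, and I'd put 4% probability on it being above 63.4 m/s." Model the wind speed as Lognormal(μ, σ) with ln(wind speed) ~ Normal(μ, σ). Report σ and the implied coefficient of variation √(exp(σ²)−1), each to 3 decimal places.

σ ≈ 1.057, CV ≈ 1.433

If T ~ Lognormal(μ,σ) then ln T ~ Normal(μ,σ), so the p-quantile of ln T is μ + z_p·σ.
ln(4.89) = 1.587 and ln(63.4) = 4.149; z_{0.25} = -0.6745, z_{0.96} = 1.751.
σ = (4.149 − 1.587)/(1.751 − (-0.6745)) = 1.057.
μ = 1.587 − (-0.6745)·1.057 = 2.300.
CV = √(exp(σ²)−1) = √(exp(1.1163)−1) = 1.433.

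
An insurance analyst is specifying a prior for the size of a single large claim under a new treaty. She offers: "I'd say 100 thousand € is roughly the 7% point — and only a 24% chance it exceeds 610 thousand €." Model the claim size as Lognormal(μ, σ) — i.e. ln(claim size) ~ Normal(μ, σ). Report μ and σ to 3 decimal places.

μ ≈ 5.828, σ ≈ 0.829

If T ~ Lognormal(μ,σ) then ln T ~ Normal(μ,σ), so the p-quantile of ln T is μ + z_p·σ.
ln(100) = 4.605 and ln(610) = 6.413; z_{0.07} = -1.476, z_{0.76} = 0.7063.
σ = (6.413 − 4.605)/(0.7063 − (-1.476)) = 0.829.
μ = 4.605 − (-1.476)·0.829 = 5.828.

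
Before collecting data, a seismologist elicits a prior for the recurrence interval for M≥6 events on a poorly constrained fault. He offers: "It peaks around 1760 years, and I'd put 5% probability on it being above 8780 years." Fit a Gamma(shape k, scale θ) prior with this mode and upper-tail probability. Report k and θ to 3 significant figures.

k ≈ 1.93, θ ≈ 1900

Gamma(k,θ) with k>1 has mode (k−1)θ, so θ = 1760/(k−1).
Need P(X < 8780) = 0.95 with θ tied to k this way. Start at k = 2, θ = 1760: P(X<8780) ≈ 0.959.
Too high — lower k to spread out. Iterating converges to k ≈ 1.93.
Then θ = 1760/(1.93−1) ≈ 1900.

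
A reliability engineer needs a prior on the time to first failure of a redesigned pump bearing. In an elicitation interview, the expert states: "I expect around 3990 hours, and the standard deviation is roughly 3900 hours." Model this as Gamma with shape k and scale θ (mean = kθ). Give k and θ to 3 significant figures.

For Gamma(k, scale θ): mean = kθ, variance = kθ², so CV = 1/√k.
CV = SD/mean = 3900/3990 = 0.9774, hence k = 1/CV² = 1.05.
Then θ = mean/k = 3990/1.05 = 3810.

k ≈ 1.05, θ ≈ 3810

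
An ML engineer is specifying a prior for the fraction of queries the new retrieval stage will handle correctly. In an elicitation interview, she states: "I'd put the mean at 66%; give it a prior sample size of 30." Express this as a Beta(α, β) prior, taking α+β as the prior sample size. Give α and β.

α = 19.8, β = 10.2

Under the effective-sample-size interpretation, Beta(α, β) has prior mean α/(α+β) and prior sample size α+β.
So α+β = 30 and α/(α+β) = 0.66, giving α = 0.66·30 = 19.8 and β = 30 − 19.8 = 10.2.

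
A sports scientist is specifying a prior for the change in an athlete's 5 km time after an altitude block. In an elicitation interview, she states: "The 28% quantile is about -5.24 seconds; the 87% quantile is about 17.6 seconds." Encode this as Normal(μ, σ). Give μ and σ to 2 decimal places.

The p-quantile of Normal(μ,σ) is μ + z_p·σ, with z_{0.28} = -0.5828 and z_{0.87} = 1.126.
Eliminate σ: μ = (z₂·x₁ − z₁·x₂)/(z₂ − z₁) = (1.126·-5.24 − (-0.5828)·17.6)/1.709 = 2.55.
Then σ = (x₂ − x₁)/(z₂ − z₁) = (17.6 − -5.24)/1.709 = 13.36.

μ = 2.55, σ = 13.36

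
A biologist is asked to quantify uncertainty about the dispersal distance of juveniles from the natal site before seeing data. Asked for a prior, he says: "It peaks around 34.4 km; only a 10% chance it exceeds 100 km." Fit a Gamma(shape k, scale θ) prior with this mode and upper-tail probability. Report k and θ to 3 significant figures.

Gamma(k,θ) with k>1 has mode (k−1)θ, so θ = 34.4/(k−1).
Need P(X < 100) = 0.9 with θ tied to k this way. Start at k = 2, θ = 34.4: P(X<100) ≈ 0.787.
Too low — raise k to concentrate. Iterating converges to k ≈ 2.67.
Then θ = 34.4/(2.67−1) ≈ 20.6.

k ≈ 2.67, θ ≈ 20.6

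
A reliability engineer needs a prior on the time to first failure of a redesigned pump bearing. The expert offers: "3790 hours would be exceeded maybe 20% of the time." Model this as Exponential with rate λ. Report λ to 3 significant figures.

λ ≈ 0.000425

P(T > 3790.0) = e^(−λ·3790.0) = 0.2, so λ = −ln(0.2)/3790.0 = 0.000425.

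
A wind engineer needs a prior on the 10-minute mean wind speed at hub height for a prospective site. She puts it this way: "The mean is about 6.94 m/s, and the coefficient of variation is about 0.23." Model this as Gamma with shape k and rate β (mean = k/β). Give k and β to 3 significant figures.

For Gamma(k, rate β): mean = k/β, variance = k/β², so CV = 1/√k.
CV = 0.23, hence k = 1/CV² = 18.9.
Then β = k/mean = 18.9/6.94 = 2.72.

k ≈ 18.9, β ≈ 2.72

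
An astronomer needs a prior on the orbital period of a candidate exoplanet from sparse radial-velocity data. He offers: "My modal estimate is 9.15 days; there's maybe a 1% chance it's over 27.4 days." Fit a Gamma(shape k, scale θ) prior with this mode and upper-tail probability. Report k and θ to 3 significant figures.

k ≈ 4.74, θ ≈ 2.44

Gamma(k,θ) with k>1 has mode (k−1)θ, so θ = 9.15/(k−1).
Need P(X < 27.4) = 0.99 with θ tied to k this way. Start at k = 2, θ = 9.15: P(X<27.4) ≈ 0.800.
Too low — raise k to concentrate. Iterating converges to k ≈ 4.74.
Then θ = 9.15/(4.74−1) ≈ 2.44.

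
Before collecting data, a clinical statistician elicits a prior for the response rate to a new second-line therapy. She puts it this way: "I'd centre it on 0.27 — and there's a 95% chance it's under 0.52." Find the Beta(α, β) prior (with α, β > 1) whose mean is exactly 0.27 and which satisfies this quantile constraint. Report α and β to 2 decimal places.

α ≈ 2.60, β ≈ 7.03

With mean 0.27 fixed, write α = 0.27s, β = 0.73s where s = α+β.
Need P(θ < 0.52) = 0.95 under Beta(0.27s, 0.73s). Normal approximation: (q−m)/√(m(1−m)/s) ≈ z_{0.95} = 1.64, so s ≈ 0.27·0.73·(1.64)²/(0.52−0.27)² = 8.5.
At s = 8.5: P(θ<0.52) ≈ 0.940. Adjusting to match 0.95 gives s ≈ 9.63.
So α = 0.27·9.63 ≈ 2.60, β = 0.73·9.63 ≈ 7.03.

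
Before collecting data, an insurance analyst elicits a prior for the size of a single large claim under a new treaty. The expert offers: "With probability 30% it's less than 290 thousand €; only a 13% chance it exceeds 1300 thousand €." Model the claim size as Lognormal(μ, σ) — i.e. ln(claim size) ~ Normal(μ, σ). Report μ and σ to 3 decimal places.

μ ≈ 6.146, σ ≈ 0.909

If T ~ Lognormal(μ,σ) then ln T ~ Normal(μ,σ), so the p-quantile of ln T is μ + z_p·σ.
ln(290) = 5.67 and ln(1300) = 7.17; z_{0.3} = -0.5244, z_{0.87} = 1.126.
σ = (7.17 − 5.67)/(1.126 − (-0.5244)) = 0.909.
μ = 5.67 − (-0.5244)·0.909 = 6.146.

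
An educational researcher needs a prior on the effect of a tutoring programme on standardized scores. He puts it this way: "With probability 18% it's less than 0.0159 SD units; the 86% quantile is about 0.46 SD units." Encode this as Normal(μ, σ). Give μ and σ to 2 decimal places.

For Normal(μ,σ), the p-quantile is μ + z_p·σ. Here z_{0.18} = -0.9154, z_{0.86} = 1.08.
So 0.0159 = μ − 0.9154σ and 0.46 = μ + 1.08σ.
Subtracting: σ = (0.46 − 0.0159)/(1.08 − (-0.9154)) = 0.22.
Then μ = 0.0159 − (-0.9154)·0.22 = 0.22.

μ = 0.22, σ = 0.22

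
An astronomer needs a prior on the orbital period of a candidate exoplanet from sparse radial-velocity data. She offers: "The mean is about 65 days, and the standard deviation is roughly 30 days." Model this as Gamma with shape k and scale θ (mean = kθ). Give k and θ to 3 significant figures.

k ≈ 4.69, θ ≈ 13.8

For Gamma(k, scale θ): mean = kθ, variance = kθ², so CV = 1/√k.
CV = SD/mean = 30/65 = 0.4615, hence k = 1/CV² = 4.69.
Then θ = mean/k = 65/4.69 = 13.8.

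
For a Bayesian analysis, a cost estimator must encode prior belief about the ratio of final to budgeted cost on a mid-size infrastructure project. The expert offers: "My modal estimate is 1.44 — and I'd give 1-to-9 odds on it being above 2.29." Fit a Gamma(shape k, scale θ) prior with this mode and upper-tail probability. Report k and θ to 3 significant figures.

Gamma(k,θ) with k>1 has mode (k−1)θ, so θ = 1.44/(k−1).
Need P(X < 2.29) = 0.9 with θ tied to k this way. Start at k = 2, θ = 1.44: P(X<2.29) ≈ 0.472.
Too low — raise k to concentrate. Iterating converges to k ≈ 9.72.
Then θ = 1.44/(9.72−1) ≈ 0.165.

k ≈ 9.72, θ ≈ 0.165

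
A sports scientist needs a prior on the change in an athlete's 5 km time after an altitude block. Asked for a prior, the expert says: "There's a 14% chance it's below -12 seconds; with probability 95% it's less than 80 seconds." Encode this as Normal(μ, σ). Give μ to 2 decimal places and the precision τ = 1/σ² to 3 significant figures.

For Normal(μ,σ), the p-quantile is μ + z_p·σ. Here z_{0.14} = -1.08, z_{0.95} = 1.645.
So -12 = μ − 1.08σ and 80 = μ + 1.645σ.
Subtracting: σ = (80 − -12)/(1.645 − (-1.08)) = 33.76.
Then μ = -12 − (-1.08)·33.76 = 24.47.
Precision τ = 1/σ² = 1/33.76² = 0.000877.

μ = 24.47, τ = 0.000877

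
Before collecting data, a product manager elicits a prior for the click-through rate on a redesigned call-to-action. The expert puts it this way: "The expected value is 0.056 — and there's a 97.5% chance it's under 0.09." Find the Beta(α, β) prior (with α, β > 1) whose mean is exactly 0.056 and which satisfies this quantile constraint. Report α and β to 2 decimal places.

α ≈ 12.26, β ≈ 206.70

With mean 0.056 fixed, write α = 0.056s, β = 0.944s where s = α+β.
Need P(θ < 0.09) = 0.975 under Beta(0.056s, 0.944s). Normal approximation: (q−m)/√(m(1−m)/s) ≈ z_{0.975} = 1.96, so s ≈ 0.056·0.944·(1.96)²/(0.09−0.056)² = 175.7.
At s = 175.7: P(θ<0.09) ≈ 0.962. Adjusting to match 0.975 gives s ≈ 218.97.
So α = 0.056·218.97 ≈ 12.26, β = 0.944·218.97 ≈ 206.70.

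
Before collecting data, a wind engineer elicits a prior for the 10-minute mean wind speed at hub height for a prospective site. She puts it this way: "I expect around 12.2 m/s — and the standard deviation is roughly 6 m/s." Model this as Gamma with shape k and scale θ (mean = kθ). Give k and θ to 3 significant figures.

k ≈ 4.13, θ ≈ 2.95

For Gamma(k, scale θ): mean = kθ, variance = kθ², so CV = 1/√k.
CV = SD/mean = 6/12.2 = 0.4918, hence k = 1/CV² = 4.13.
Then θ = mean/k = 12.2/4.13 = 2.95.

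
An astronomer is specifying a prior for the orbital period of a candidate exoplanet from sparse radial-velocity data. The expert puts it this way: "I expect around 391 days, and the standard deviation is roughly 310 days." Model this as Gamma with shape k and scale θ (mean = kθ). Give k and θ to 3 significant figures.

k ≈ 1.59, θ ≈ 246

For Gamma(k, scale θ): mean = kθ, variance = kθ², so CV = 1/√k.
CV = SD/mean = 310/391 = 0.7928, hence k = 1/CV² = 1.59.
Then θ = mean/k = 391/1.59 = 246.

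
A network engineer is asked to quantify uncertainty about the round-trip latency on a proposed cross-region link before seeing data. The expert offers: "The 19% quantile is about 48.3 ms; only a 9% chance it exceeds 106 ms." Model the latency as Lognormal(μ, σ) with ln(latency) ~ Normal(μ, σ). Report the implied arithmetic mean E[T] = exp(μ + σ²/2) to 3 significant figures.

E[T] ≈ 70.2 ms

If T ~ Lognormal(μ,σ) then ln T ~ Normal(μ,σ), so the p-quantile of ln T is μ + z_p·σ.
ln(48.3) = 3.877 and ln(106) = 4.663; z_{0.19} = -0.8779, z_{0.91} = 1.341.
σ = (4.663 − 3.877)/(1.341 − (-0.8779)) = 0.354.
μ = 3.877 − (-0.8779)·0.354 = 4.188.
E[T] = exp(μ + σ²/2) = exp(4.188 + 0.0628) = 70.2 ms.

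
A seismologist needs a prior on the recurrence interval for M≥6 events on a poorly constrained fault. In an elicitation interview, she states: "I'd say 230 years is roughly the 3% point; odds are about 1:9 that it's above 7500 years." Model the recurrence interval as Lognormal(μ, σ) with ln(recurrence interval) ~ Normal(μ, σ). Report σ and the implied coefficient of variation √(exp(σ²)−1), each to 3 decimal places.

If T ~ Lognormal(μ,σ) then ln T ~ Normal(μ,σ), so the p-quantile of ln T is μ + z_p·σ.
ln(230) = 5.438 and ln(7500) = 8.923; z_{0.03} = -1.881, z_{0.9} = 1.282.
σ = (8.923 − 5.438)/(1.282 − (-1.881)) = 1.102.
μ = 5.438 − (-1.881)·1.102 = 7.511.
CV = √(exp(σ²)−1) = √(exp(1.2142)−1) = 1.539.

σ ≈ 1.102, CV ≈ 1.539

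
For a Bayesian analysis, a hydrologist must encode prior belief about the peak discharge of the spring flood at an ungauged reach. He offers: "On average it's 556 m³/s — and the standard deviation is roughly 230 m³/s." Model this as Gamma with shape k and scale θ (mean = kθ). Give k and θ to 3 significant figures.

k ≈ 5.84, θ ≈ 95.1

For Gamma(k, scale θ): mean = kθ, variance = kθ², so CV = 1/√k.
CV = SD/mean = 230/556 = 0.4137, hence k = 1/CV² = 5.84.
Then θ = mean/k = 556/5.84 = 95.1.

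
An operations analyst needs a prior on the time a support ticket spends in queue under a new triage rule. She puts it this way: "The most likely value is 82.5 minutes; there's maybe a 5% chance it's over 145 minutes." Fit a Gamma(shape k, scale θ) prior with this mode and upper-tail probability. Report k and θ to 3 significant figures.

Gamma(k,θ) with k>1 has mode (k−1)θ, so θ = 82.5/(k−1).
Need P(X < 145) = 0.95 with θ tied to k this way. Start at k = 2, θ = 82.5: P(X<145) ≈ 0.524.
Too low — raise k to concentrate. Iterating converges to k ≈ 9.77.
Then θ = 82.5/(9.77−1) ≈ 9.41.

k ≈ 9.77, θ ≈ 9.41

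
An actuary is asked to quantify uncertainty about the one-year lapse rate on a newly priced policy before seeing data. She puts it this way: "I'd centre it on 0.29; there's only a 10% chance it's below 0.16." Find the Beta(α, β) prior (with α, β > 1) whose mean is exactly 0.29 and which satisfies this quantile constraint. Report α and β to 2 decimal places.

With mean 0.29 fixed, write α = 0.29s, β = 0.71s where s = α+β.
Need P(θ < 0.16) = 0.1 under Beta(0.29s, 0.71s). Normal approximation: (q−m)/√(m(1−m)/s) ≈ z_{0.1} = -1.28, so s ≈ 0.29·0.71·(-1.28)²/(0.16−0.29)² = 20.0.
At s = 20.0: P(θ<0.16) ≈ 0.085. Adjusting to match 0.1 gives s ≈ 17.82.
So α = 0.29·17.82 ≈ 5.17, β = 0.71·17.82 ≈ 12.65.

α ≈ 5.17, β ≈ 12.65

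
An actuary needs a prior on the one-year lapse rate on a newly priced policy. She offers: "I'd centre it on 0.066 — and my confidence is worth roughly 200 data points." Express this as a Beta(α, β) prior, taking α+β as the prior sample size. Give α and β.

Under the effective-sample-size interpretation, Beta(α, β) has prior mean α/(α+β) and prior sample size α+β.
So α+β = 200 and α/(α+β) = 0.066, giving α = 0.066·200 = 13.2 and β = 200 − 13.2 = 186.8.

α = 13.2, β = 186.8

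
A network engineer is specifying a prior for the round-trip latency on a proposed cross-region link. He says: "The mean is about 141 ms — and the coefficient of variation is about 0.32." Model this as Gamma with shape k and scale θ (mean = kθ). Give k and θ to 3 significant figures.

For Gamma(k, scale θ): mean = kθ, variance = kθ², so CV = 1/√k.
CV = 0.32, hence k = 1/CV² = 9.77.
Then θ = mean/k = 141/9.77 = 14.4.

k ≈ 9.77, θ ≈ 14.4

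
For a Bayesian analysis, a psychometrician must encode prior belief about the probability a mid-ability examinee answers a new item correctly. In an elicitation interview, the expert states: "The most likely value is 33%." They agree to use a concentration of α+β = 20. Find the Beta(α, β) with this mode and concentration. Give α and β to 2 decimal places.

For α,β > 1 the Beta mode is (α−1)/(α+β−2). With α+β = 20, the mode is (α−1)/18.
Set (α−1)/18 = 0.33 → α = 1 + 0.33·18 = 6.94.
β = 20 − α = 13.06.

α = 6.94, β = 13.06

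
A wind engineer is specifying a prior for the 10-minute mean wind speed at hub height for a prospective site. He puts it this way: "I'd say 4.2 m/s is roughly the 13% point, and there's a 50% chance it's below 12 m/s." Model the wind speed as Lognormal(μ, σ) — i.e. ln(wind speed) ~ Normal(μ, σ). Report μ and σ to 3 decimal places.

If T ~ Lognormal(μ,σ) then ln T ~ Normal(μ,σ), so the p-quantile of ln T is μ + z_p·σ.
ln(4.2) = 1.435 and ln(12) = 2.485; z_{0.13} = -1.126, z_{0.5} = 0.
σ = (2.485 − 1.435)/(0 − (-1.126)) = 0.932.
μ = 1.435 − (-1.126)·0.932 = 2.485.

μ ≈ 2.485, σ ≈ 0.932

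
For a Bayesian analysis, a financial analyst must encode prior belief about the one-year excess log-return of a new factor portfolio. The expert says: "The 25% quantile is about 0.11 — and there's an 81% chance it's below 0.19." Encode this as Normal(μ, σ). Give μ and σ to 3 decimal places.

For Normal(μ,σ), the p-quantile is μ + z_p·σ. Here z_{0.25} = -0.6745, z_{0.81} = 0.8779.
So 0.11 = μ − 0.6745σ and 0.19 = μ + 0.8779σ.
Subtracting: σ = (0.19 − 0.11)/(0.8779 − (-0.6745)) = 0.052.
Then μ = 0.11 − (-0.6745)·0.052 = 0.145.

μ = 0.145, σ = 0.052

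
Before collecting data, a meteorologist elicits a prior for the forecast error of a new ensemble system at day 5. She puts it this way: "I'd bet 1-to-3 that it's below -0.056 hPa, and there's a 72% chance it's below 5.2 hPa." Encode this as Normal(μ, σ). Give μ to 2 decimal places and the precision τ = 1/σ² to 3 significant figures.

μ = 2.76, τ = 0.0572

For Normal(μ,σ), the p-quantile is μ + z_p·σ. Here z_{0.25} = -0.6745, z_{0.72} = 0.5828.
So -0.056 = μ − 0.6745σ and 5.2 = μ + 0.5828σ.
Subtracting: σ = (5.2 − -0.056)/(0.5828 − (-0.6745)) = 4.18.
Then μ = -0.056 − (-0.6745)·4.18 = 2.76.
Precision τ = 1/σ² = 1/4.18² = 0.0572.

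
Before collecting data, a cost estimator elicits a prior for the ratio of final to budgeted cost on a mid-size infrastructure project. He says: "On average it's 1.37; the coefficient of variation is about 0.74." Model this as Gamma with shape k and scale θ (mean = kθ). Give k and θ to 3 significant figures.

k ≈ 1.83, θ ≈ 0.75

For Gamma(k, scale θ): mean = kθ, variance = kθ², so CV = 1/√k.
CV = 0.74, hence k = 1/CV² = 1.83.
Then θ = mean/k = 1.37/1.83 = 0.75.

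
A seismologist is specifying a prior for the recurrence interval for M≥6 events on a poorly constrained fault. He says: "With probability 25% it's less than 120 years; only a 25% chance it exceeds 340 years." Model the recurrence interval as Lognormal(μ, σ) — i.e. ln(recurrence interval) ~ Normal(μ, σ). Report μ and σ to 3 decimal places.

If T ~ Lognormal(μ,σ) then ln T ~ Normal(μ,σ), so the p-quantile of ln T is μ + z_p·σ.
ln(120) = 4.787 and ln(340) = 5.829; z_{0.25} = -0.6745, z_{0.75} = 0.6745.
σ = (5.829 − 4.787)/(0.6745 − (-0.6745)) = 0.772.
μ = 4.787 − (-0.6745)·0.772 = 5.308.

μ ≈ 5.308, σ ≈ 0.772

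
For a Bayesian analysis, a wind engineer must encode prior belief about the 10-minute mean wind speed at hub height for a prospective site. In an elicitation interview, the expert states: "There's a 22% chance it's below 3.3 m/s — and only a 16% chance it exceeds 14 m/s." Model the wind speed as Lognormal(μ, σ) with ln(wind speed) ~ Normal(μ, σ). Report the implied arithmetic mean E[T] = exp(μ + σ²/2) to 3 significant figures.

E[T] ≈ 8.67 m/s

If T ~ Lognormal(μ,σ) then ln T ~ Normal(μ,σ), so the p-quantile of ln T is μ + z_p·σ.
ln(3.3) = 1.194 and ln(14) = 2.639; z_{0.22} = -0.7722, z_{0.84} = 0.9945.
σ = (2.639 − 1.194)/(0.9945 − (-0.7722)) = 0.818.
μ = 1.194 − (-0.7722)·0.818 = 1.826.
E[T] = exp(μ + σ²/2) = exp(1.826 + 0.3346) = 8.67 m/s.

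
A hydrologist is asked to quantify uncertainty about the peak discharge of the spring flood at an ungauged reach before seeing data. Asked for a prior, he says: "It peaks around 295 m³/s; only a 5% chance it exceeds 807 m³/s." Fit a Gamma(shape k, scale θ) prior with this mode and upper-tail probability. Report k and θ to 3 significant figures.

Gamma(k,θ) with k>1 has mode (k−1)θ, so θ = 295/(k−1).
Need P(X < 807) = 0.95 with θ tied to k this way. Start at k = 2, θ = 295: P(X<807) ≈ 0.758.
Too low — raise k to concentrate. Iterating converges to k ≈ 3.65.
Then θ = 295/(3.65−1) ≈ 111.

k ≈ 3.65, θ ≈ 111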